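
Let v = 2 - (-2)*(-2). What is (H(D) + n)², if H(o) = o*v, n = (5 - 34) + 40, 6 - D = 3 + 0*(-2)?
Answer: 25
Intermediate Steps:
D = 3 (D = 6 - (3 + 0*(-2)) = 6 - (3 + 0) = 6 - 1*3 = 6 - 3 = 3)
n = 11 (n = -29 + 40 = 11)
v = -2 (v = 2 - 1*4 = 2 - 4 = -2)
H(o) = -2*o (H(o) = o*(-2) = -2*o)
(H(D) + n)² = (-2*3 + 11)² = (-6 + 11)² = 5² = 25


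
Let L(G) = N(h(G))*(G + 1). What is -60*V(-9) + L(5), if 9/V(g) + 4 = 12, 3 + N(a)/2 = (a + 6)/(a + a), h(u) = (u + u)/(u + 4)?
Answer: -651/10 ≈ -65.100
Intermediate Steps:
h(u) = 2*u/(4 + u) (h(u) = (2*u)/(4 + u) = 2*u/(4 + u))
N(a) = -6 + (6 + a)/a (N(a) = -6 + 2*((a + 6)/(a + a)) = -6 + 2*((6 + a)/((2*a))) = -6 + 2*((6 + a)*(1/(2*a))) = -6 + 2*((6 + a)/(2*a)) = -6 + (6 + a)/a)
L(G) = (1 + G)*(-5 + 3*(4 + G)/G) (L(G) = (-5 + 6/((2*G/(4 + G))))*(G + 1) = (-5 + 6*((4 + G)/(2*G)))*(1 + G) = (-5 + 3*(4 + G)/G)*(1 + G) = (1 + G)*(-5 + 3*(4 + G)/G))
V(g) = 9/8 (V(g) = 9/(-4 + 12) = 9/8)
-60*V(-9) + L(5) = -60*9/8 + (10 - 2*5 + 12/5) = -135/2 + (10 - 10 + 12*(⅕)) = -135/2 + (10 - 10 + 12/5) = -135/2 + 12/5 = -651/10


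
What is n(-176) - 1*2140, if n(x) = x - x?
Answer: -2140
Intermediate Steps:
n(x) = 0
n(-176) - 1*2140 = 0 - 1*2140 = 0 - 2140 = -2140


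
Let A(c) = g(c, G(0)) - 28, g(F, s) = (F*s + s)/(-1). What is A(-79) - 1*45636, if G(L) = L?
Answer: -45664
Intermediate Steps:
g(F, s) = -s - F*s (g(F, s) = (s + F*s)*(-1) = -s - F*s)
A(c) = -28 (A(c) = -1*0*(1 + c) - 28 = 0 - 28 = -28)
A(-79) - 1*45636 = -28 - 1*45636 = -28 - 45636 = -45664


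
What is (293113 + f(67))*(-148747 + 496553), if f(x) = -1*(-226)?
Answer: 102025064234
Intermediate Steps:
f(x) = 226
(293113 + f(67))*(-148747 + 496553) = (293113 + 226)*(-148747 + 496553) = 293339*347806 = 102025064234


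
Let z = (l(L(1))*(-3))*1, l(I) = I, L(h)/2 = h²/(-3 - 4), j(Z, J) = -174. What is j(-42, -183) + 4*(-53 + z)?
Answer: -2678/7 ≈ -382.57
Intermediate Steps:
L(h) = -2*h²/7 (L(h) = 2*(h²/(-3 - 4)) = 2*(h²/(-7)) = 2*(-h²/7) = -2*h²/7)
z = 6/7 (z = (-2/7*1²*(-3))*1 = (-2/7*1*(-3))*1 = -2/7*(-3)*1 = (6/7)*1 = 6/7 ≈ 0.85714)
j(-42, -183) + 4*(-53 + z) = -174 + 4*(-53 + 6/7) = -174 + 4*(-365/7) = -174 - 1460/7 = -2678/7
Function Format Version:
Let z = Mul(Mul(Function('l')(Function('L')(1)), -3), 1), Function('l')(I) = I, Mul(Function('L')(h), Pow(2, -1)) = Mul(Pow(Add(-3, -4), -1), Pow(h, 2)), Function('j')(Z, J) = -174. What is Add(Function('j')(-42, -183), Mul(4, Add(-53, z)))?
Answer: Rational(-2678, 7) ≈ -382.57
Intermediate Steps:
Function('L')(h) = Mul(Rational(-2, 7), Pow(h, 2)) (Function('L')(h) = Mul(2, Mul(Pow(Add(-3, -4), -1), Pow(h, 2))) = Mul(2, Mul(Pow(-7, -1), Pow(h, 2))) = Mul(2, Mul(Rational(-1, 7), Pow(h, 2))) = Mul(Rational(-2, 7), Pow(h, 2)))
z = Rational(6, 7) (z = Mul(Mul(Mul(Rational(-2, 7), Pow(1, 2)), -3), 1) = Mul(Mul(Mul(Rational(-2, 7), 1), -3), 1) = Mul(Mul(Rational(-2, 7), -3), 1) = Mul(Rational(6, 7), 1) = Rational(6, 7) ≈ 0.85714)
Add(Function('j')(-42, -183), Mul(4, Add(-53, z))) = Add(-174, Mul(4, Add(-53, Rational(6, 7)))) = Add(-174, Mul(4, Rational(-365, 7))) = Add(-174, Rational(-1460, 7)) = Rational(-2678, 7)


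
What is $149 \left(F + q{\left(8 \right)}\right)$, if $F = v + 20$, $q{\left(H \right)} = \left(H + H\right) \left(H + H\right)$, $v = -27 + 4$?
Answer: $37697$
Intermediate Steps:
$v = -23$
$q{\left(H \right)} = 4 H^{2}$ ($q{\left(H \right)} = 2 H 2 H = 4 H^{2}$)
$F = -3$ ($F = -23 + 20 = -3$)
$149 \left(F + q{\left(8 \right)}\right) = 149 \left(-3 + 4 \cdot 8^{2}\right) = 149 \left(-3 + 4 \cdot 64\right) = 149 \left(-3 + 256\right) = 149 \cdot 253 = 37697$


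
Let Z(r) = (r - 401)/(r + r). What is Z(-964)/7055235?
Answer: 91/906832872 ≈ 1.0035e-7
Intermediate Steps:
Z(r) = (-401 + r)/(2*r) (Z(r) = (-401 + r)/((2*r)) = (-401 + r)*(1/(2*r)) = (-401 + r)/(2*r))
Z(-964)/7055235 = ((½)*(-401 - 964)/(-964))/7055235 = ((½)*(-1/964)*(-1365))*(1/7055235) = (1365/1928)*(1/7055235) = 91/906832872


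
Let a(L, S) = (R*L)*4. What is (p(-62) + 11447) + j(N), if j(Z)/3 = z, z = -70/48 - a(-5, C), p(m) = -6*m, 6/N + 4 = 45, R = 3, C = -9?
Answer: 95957/8 ≈ 11995.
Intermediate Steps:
N = 6/41 (N = 6/(-4 + 45) = 6/41 ≈ 0.14634)
a(L, S) = 12*L (a(L, S) = (3*L)*4 = 12*L)
z = 1405/24 (z = -70/48 - 12*(-5) = -70*1/48 - 1*(-60) = -35/24 + 60 = 1405/24 ≈ 58.542)
j(Z) = 1405/8 (j(Z) = 3*(1405/24) = 1405/8)
(p(-62) + 11447) + j(N) = (-6*(-62) + 11447) + 1405/8 = (372 + 11447) + 1405/8 = 11819 + 1405/8 = 95957/8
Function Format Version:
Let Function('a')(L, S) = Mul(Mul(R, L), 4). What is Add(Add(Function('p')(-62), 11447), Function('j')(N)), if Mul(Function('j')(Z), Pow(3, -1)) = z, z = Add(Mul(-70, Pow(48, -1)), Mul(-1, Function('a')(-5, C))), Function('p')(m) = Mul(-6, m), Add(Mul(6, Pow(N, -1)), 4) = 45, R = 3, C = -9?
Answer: Rational(95957, 8) ≈ 11995.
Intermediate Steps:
N = Rational(6, 41) (N = Mul(6, Pow(Add(-4, 45), -1)) = Mul(6, Pow(41, -1)) = Mul(6, Rational(1, 41)) = Rational(6, 41) ≈ 0.14634)
Function('a')(L, S) = Mul(12, L) (Function('a')(L, S) = Mul(Mul(3, L), 4) = Mul(12, L))
z = Rational(1405, 24) (z = Add(Mul(-70, Pow(48, -1)), Mul(-1, Mul(12, -5))) = Add(Mul(-70, Rational(1, 48)), Mul(-1, -60)) = Add(Rational(-35, 24), 60) = Rational(1405, 24) ≈ 58.542)
Function('j')(Z) = Rational(1405, 8) (Function('j')(Z) = Mul(3, Rational(1405, 24)) = Rational(1405, 8))
Add(Add(Function('p')(-62), 11447), Function('j')(N)) = Add(Add(Mul(-6, -62), 11447), Rational(1405, 8)) = Add(Add(372, 11447), Rational(1405, 8)) = Add(11819, Rational(1405, 8)) = Rational(95957, 8)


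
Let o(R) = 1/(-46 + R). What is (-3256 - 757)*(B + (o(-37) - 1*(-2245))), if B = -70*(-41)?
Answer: -1703695072/83 ≈ -2.0526e+7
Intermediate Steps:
B = 2870
(-3256 - 757)*(B + (o(-37) - 1*(-2245))) = (-3256 - 757)*(2870 + (1/(-46 - 37) - 1*(-2245))) = -4013*(2870 + (1/(-83) + 2245)) = -4013*(2870 + (-1/83 + 2245)) = -4013*(2870 + 186334/83) = -4013*424544/83 = -1703695072/83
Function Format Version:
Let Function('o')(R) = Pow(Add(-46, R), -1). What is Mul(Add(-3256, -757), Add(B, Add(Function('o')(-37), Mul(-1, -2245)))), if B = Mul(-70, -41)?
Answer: Rational(-1703695072, 83) ≈ -2.0526e+7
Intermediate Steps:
B = 2870
Mul(Add(-3256, -757), Add(B, Add(Function('o')(-37), Mul(-1, -2245)))) = Mul(Add(-3256, -757), Add(2870, Add(Pow(Add(-46, -37), -1), Mul(-1, -2245)))) = Mul(-4013, Add(2870, Add(Pow(-83, -1), 2245))) = Mul(-4013, Add(2870, Add(Rational(-1, 83), 2245))) = Mul(-4013, Add(2870, Rational(186334, 83))) = Mul(-4013, Rational(424544, 83)) = Rational(-1703695072, 83)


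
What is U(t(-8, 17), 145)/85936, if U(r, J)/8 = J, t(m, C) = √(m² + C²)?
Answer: 145/10742 ≈ 0.013498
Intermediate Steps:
t(m, C) = √(C² + m²)
U(r, J) = 8*J
U(t(-8, 17), 145)/85936 = (8*145)/85936 = 1160*(1/85936) = 145/10742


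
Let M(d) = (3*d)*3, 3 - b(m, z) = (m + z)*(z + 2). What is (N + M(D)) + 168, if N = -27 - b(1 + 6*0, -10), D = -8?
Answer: 138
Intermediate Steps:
b(m, z) = 3 - (2 + z)*(m + z) (b(m, z) = 3 - (m + z)*(z + 2) = 3 - (m + z)*(2 + z) = 3 - (2 + z)*(m + z))
M(d) = 9*d
N = 42 (N = -27 - (3 - 1*(-10)**2 - 2*(1 + 6*0) - 2*(-10) - 1*(1 + 6*0)*(-10)) = -27 - (3 - 1*100 - 2*(1 + 0) + 20 - 1*(1 + 0)*(-10)) = -27 - (3 - 100 - 2*1 + 20 - 1*1*(-10)) = -27 - (3 - 100 - 2 + 20 + 10) = -27 - 1*(-69) = -27 + 69 = 42)
(N + M(D)) + 168 = (42 + 9*(-8)) + 168 = (42 - 72) + 168 = -30 + 168 = 138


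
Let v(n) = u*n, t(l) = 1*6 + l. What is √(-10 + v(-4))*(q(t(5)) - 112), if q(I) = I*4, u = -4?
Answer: -68*√6 ≈ -166.57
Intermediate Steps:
t(l) = 6 + l
v(n) = -4*n
q(I) = 4*I
√(-10 + v(-4))*(q(t(5)) - 112) = √(-10 - 4*(-4))*(4*(6 + 5) - 112) = √(-10 + 16)*(4*11 - 112) = √6*(44 - 112) = √6*(-68) = -68*√6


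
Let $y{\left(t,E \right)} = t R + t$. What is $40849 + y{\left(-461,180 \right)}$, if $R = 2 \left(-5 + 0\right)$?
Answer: $44998$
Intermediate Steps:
$R = -10$ ($R = 2 \left(-5\right) = -10$)
$y{\left(t,E \right)} = - 9 t$ ($y{\left(t,E \right)} = t \left(-10\right) + t = - 10 t + t = - 9 t$)
$40849 + y{\left(-461,180 \right)} = 40849 - -4149 = 40849 + 4149 = 44998$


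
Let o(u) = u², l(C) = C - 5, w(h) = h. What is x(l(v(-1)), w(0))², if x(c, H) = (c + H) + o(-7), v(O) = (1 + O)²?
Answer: 1936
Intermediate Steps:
l(C) = -5 + C
x(c, H) = 49 + H + c (x(c, H) = (c + H) + (-7)² = (H + c) + 49 = 49 + H + c)
x(l(v(-1)), w(0))² = (49 + 0 + (-5 + (1 - 1)²))² = (49 + 0 + (-5 + 0²))² = (49 + 0 + (-5 + 0))² = (49 + 0 - 5)² = 44² = 1936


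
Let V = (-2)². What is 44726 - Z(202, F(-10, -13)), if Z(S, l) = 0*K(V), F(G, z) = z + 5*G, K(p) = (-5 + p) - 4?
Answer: 44726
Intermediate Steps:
V = 4
K(p) = -9 + p
Z(S, l) = 0 (Z(S, l) = 0*(-9 + 4) = 0*(-5) = 0)
44726 - Z(202, F(-10, -13)) = 44726 - 1*0 = 44726 + 0 = 44726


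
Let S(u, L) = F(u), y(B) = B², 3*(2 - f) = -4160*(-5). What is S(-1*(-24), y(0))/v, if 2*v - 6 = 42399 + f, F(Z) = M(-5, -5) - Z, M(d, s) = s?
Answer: -174/106421 ≈ -0.0016350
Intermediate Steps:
f = -20794/3 (f = 2 - (-4160)*(-5)/3 = 2 - ⅓*20800 = 2 - 20800/3 = -20794/3 ≈ -6931.3)
F(Z) = -5 - Z
v = 106421/6 (v = 3 + (42399 - 20794/3)/2 = 3 + (½)*(106403/3) = 3 + 106403/6 = 106421/6 ≈ 17737.)
S(u, L) = -5 - u
S(-1*(-24), y(0))/v = (-5 - (-1)*(-24))/(106421/6) = (-5 - 1*24)*(6/106421) = (-5 - 24)*(6/106421) = -29*6/106421 = -174/106421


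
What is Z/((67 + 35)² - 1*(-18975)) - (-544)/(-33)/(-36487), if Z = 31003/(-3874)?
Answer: 1170720791/6525734904546 ≈ 0.00017940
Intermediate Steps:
Z = -31003/3874 (Z = 31003*(-1/3874) = -31003/3874 ≈ -8.0028)
Z/((67 + 35)² - 1*(-18975)) - (-544)/(-33)/(-36487) = -31003/(3874*((67 + 35)² - 1*(-18975))) - (-544)/(-33)/(-36487) = -31003/(3874*(102² + 18975)) - (-544)*(-1)/33*(-1/36487) = -31003/(3874*(10404 + 18975)) - 34*16/33*(-1/36487) = -31003/3874/29379 - 544/33*(-1/36487) = -31003/3874*1/29379 + 544/1204071 = -4429/16259178 + 544/1204071 = 1170720791/6525734904546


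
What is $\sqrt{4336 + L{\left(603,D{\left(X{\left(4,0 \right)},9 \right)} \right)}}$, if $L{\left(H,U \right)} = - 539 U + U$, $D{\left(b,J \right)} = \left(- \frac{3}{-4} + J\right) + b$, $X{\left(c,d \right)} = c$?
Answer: $\frac{i \sqrt{12246}}{2} \approx 55.331 i$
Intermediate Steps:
$D{\left(b,J \right)} = \frac{3}{4} + J + b$ ($D{\left(b,J \right)} = \left(\left(-3\right) \left(- \frac{1}{4}\right) + J\right) + b = \left(\frac{3}{4} + J\right) + b = \frac{3}{4} + J + b$)
$L{\left(H,U \right)} = - 538 U$
$\sqrt{4336 + L{\left(603,D{\left(X{\left(4,0 \right)},9 \right)} \right)}} = \sqrt{4336 - 538 \left(\frac{3}{4} + 9 + 4\right)} = \sqrt{4336 - \frac{14795}{2}} = \sqrt{- \frac{6123}{2}} = \frac{i \sqrt{12246}}{2}$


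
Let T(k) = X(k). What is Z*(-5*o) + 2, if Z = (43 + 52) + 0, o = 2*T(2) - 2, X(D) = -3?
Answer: 3802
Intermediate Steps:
T(k) = -3
o = -8 (o = 2*(-3) - 2 = -6 - 2 = -8)
Z = 95 (Z = 95 + 0 = 95)
Z*(-5*o) + 2 = 95*(-5*(-8)) + 2 = 95*40 + 2 = 3800 + 2 = 3802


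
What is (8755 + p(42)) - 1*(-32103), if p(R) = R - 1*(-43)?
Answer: 40943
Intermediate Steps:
p(R) = 43 + R (p(R) = R + 43 = 43 + R)
(8755 + p(42)) - 1*(-32103) = (8755 + (43 + 42)) - 1*(-32103) = (8755 + 85) + 32103 = 8840 + 32103 = 40943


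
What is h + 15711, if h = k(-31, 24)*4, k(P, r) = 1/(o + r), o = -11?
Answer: 204247/13 ≈ 15711.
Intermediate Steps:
k(P, r) = 1/(-11 + r)
h = 4/13 (h = 4/(-11 + 24) = 4/13 ≈ 0.30769)
h + 15711 = 4/13 + 15711 = 204247/13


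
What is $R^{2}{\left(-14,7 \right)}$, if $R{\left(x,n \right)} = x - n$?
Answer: $441$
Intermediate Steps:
$R^{2}{\left(-14,7 \right)} = \left(-14 - 7\right)^{2} = \left(-21\right)^{2} = 441$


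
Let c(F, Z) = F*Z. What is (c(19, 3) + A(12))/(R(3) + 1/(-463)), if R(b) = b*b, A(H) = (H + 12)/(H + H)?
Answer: 13427/2083 ≈ 6.4460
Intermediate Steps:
A(H) = (12 + H)/(2*H) (A(H) = (12 + H)/((2*H)) = (12 + H)*(1/(2*H)) = (12 + H)/(2*H))
R(b) = b²
(c(19, 3) + A(12))/(R(3) + 1/(-463)) = (19*3 + (½)*(12 + 12)/12)/(3² + 1/(-463)) = (57 + (½)*(1/12)*24)/(9 - 1/463) = (57 + 1)/(4166/463) = 58*(463/4166) = 13427/2083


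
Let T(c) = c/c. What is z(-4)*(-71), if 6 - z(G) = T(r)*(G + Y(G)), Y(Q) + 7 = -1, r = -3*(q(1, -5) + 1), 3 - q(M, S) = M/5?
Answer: -1278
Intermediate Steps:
q(M, S) = 3 - M/5
r = -57/5 (r = -3*((3 - 1/5*1) + 1) = -3*((3 - 1/5) + 1) = -3*(14/5 + 1) = -3*19/5 = -57/5 ≈ -11.400)
Y(Q) = -8 (Y(Q) = -7 - 1 = -8)
T(c) = 1
z(G) = 14 - G (z(G) = 6 - (G - 8) = 6 - (-8 + G) = 6 + (8 - G) = 14 - G)
z(-4)*(-71) = (14 - 1*(-4))*(-71) = (14 + 4)*(-71) = 18*(-71) = -1278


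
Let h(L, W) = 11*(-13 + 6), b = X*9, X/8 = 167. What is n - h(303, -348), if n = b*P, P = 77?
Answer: 925925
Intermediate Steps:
X = 1336 (X = 8*167 = 1336)
b = 12024 (b = 1336*9 = 12024)
n = 925848 (n = 12024*77 = 925848)
h(L, W) = -77 (h(L, W) = 11*(-7) = -77)
n - h(303, -348) = 925848 - 1*(-77) = 925848 + 77 = 925925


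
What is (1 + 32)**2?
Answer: 1089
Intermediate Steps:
(1 + 32)**2 = 33**2 = 1089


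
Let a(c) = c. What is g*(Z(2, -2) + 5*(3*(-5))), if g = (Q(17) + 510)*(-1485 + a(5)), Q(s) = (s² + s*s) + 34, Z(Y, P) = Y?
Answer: 121220880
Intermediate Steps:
Q(s) = 34 + 2*s² (Q(s) = (s² + s²) + 34 = 2*s² + 34 = 34 + 2*s²)
g = -1660560 (g = ((34 + 2*17²) + 510)*(-1485 + 5) = ((34 + 2*289) + 510)*(-1480) = ((34 + 578) + 510)*(-1480) = (612 + 510)*(-1480) = 1122*(-1480) = -1660560)
g*(Z(2, -2) + 5*(3*(-5))) = -1660560*(2 + 5*(3*(-5))) = -1660560*(2 + 5*(-15)) = -1660560*(2 - 75) = -1660560*(-73) = 121220880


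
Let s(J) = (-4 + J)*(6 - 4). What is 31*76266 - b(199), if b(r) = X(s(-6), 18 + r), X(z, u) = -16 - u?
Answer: 2364479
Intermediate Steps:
s(J) = -8 + 2*J (s(J) = (-4 + J)*2 = -8 + 2*J)
b(r) = -34 - r (b(r) = -16 - (18 + r) = -16 + (-18 - r) = -34 - r)
31*76266 - b(199) = 31*76266 - (-34 - 1*199) = 2364246 - (-34 - 199) = 2364246 - 1*(-233) = 2364246 + 233 = 2364479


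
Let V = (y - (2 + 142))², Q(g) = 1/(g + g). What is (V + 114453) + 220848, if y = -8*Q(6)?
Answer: 3206065/9 ≈ 3.5623e+5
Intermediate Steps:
Q(g) = 1/(2*g)
y = -⅔ (y = -4/6 = -8*1/12 = -⅔ ≈ -0.66667)
V = 188356/9 (V = (-⅔ - (2 + 142))² = (-⅔ - 1*144)² = (-⅔ - 144)² = (-434/3)² = 188356/9 ≈ 20928.)
(V + 114453) + 220848 = (188356/9 + 114453) + 220848 = 1218433/9 + 220848 = 3206065/9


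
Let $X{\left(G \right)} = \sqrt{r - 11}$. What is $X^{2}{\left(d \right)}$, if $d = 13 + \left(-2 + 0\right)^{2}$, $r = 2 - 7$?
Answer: $-16$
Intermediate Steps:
$r = -5$
$d = 17$ ($d = 13 + \left(-2\right)^{2} = 13 + 4 = 17$)
$X{\left(G \right)} = 4 i$ ($X{\left(G \right)} = \sqrt{-5 - 11} = \sqrt{-16} = 4 i$)
$X^{2}{\left(d \right)} = \left(4 i\right)^{2} = -16$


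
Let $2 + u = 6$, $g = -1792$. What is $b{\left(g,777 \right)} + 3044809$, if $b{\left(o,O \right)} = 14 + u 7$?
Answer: $3044851$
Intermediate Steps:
$u = 4$ ($u = -2 + 6 = 4$)
$b{\left(o,O \right)} = 42$ ($b{\left(o,O \right)} = 14 + 4 \cdot 7 = 14 + 28 = 42$)
$b{\left(g,777 \right)} + 3044809 = 42 + 3044809 = 3044851$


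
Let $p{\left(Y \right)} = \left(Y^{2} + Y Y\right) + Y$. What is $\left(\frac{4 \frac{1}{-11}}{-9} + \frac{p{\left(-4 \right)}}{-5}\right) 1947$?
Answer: $- \frac{162368}{15} \approx -10825.0$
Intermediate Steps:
$p{\left(Y \right)} = Y + 2 Y^{2}$ ($p{\left(Y \right)} = \left(Y^{2} + Y^{2}\right) + Y = 2 Y^{2} + Y = Y + 2 Y^{2}$)
$\left(\frac{4 \frac{1}{-11}}{-9} + \frac{p{\left(-4 \right)}}{-5}\right) 1947 = \left(\frac{4 \frac{1}{-11}}{-9} + \frac{\left(-4\right) \left(1 + 2 \left(-4\right)\right)}{-5}\right) 1947 = \left(4 \left(- \frac{1}{11}\right) \left(- \frac{1}{9}\right) + - 4 \left(1 - 8\right) \left(- \frac{1}{5}\right)\right) 1947 = \left(\left(- \frac{4}{11}\right) \left(- \frac{1}{9}\right) + \left(-4\right) \left(-7\right) \left(- \frac{1}{5}\right)\right) 1947 = \left(\frac{4}{99} + 28 \left(- \frac{1}{5}\right)\right) 1947 = \left(\frac{4}{99} - \frac{28}{5}\right) 1947 = \left(- \frac{2752}{495}\right) 1947 = - \frac{162368}{15}$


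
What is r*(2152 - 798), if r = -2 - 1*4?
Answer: -8124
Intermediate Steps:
r = -6 (r = -2 - 4 = -6)
r*(2152 - 798) = -6*(2152 - 798) = -6*1354 = -8124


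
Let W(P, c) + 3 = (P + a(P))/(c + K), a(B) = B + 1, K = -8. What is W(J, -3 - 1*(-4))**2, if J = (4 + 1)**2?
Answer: 5184/49 ≈ 105.80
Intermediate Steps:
J = 25 (J = 5**2 = 25)
a(B) = 1 + B
W(P, c) = -3 + (1 + 2*P)/(-8 + c) (W(P, c) = -3 + (P + (1 + P))/(c - 8) = -3 + (1 + 2*P)/(-8 + c))
W(J, -3 - 1*(-4))**2 = ((25 - 3*(-3 - 1*(-4)) + 2*25)/(-8 + (-3 - 1*(-4))))**2 = ((25 - 3*(-3 + 4) + 50)/(-8 + (-3 + 4)))**2 = ((25 - 3*1 + 50)/(-8 + 1))**2 = ((25 - 3 + 50)/(-7))**2 = (-1/7*72)**2 = (-72/7)**2 = 5184/49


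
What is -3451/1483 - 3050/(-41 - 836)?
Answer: 1496623/1300591 ≈ 1.1507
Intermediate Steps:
-3451/1483 - 3050/(-41 - 836) = -3451*1/1483 - 3050/(-877) = -3451/1483 - 3050*(-1/877) = -3451/1483 + 3050/877 = 1496623/1300591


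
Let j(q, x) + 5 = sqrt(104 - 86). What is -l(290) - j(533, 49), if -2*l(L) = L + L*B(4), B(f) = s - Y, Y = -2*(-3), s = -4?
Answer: -1300 - 3*sqrt(2) ≈ -1304.2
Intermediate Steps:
Y = 6
B(f) = -10 (B(f) = -4 - 1*6 = -4 - 6 = -10)
j(q, x) = -5 + 3*sqrt(2) (j(q, x) = -5 + sqrt(104 - 86) = -5 + sqrt(18) = -5 + 3*sqrt(2))
l(L) = 9*L/2 (l(L) = -(L + L*(-10))/2 = -(L - 10*L)/2 = -(-9)*L/2 = 9*L/2)
-l(290) - j(533, 49) = -9*290/2 - (-5 + 3*sqrt(2)) = -1*1305 + (5 - 3*sqrt(2)) = -1305 + (5 - 3*sqrt(2)) = -1300 - 3*sqrt(2)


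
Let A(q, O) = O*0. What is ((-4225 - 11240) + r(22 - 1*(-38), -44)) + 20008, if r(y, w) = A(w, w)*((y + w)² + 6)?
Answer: 4543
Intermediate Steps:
A(q, O) = 0
r(y, w) = 0 (r(y, w) = 0*((y + w)² + 6) = 0*((w + y)² + 6) = 0*(6 + (w + y)²) = 0)
((-4225 - 11240) + r(22 - 1*(-38), -44)) + 20008 = ((-4225 - 11240) + 0) + 20008 = (-15465 + 0) + 20008 = -15465 + 20008 = 4543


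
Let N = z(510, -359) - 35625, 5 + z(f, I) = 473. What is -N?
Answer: 35157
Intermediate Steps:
z(f, I) = 468 (z(f, I) = -5 + 473 = 468)
N = -35157 (N = 468 - 35625 = -35157)
-N = -1*(-35157) = 35157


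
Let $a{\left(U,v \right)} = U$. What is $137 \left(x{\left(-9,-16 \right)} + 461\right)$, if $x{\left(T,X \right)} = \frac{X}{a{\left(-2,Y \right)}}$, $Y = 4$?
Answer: $64253$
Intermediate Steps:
$x{\left(T,X \right)} = - \frac{X}{2}$ ($x{\left(T,X \right)} = \frac{X}{-2} = X \left(- \frac{1}{2}\right) = - \frac{X}{2}$)
$137 \left(x{\left(-9,-16 \right)} + 461\right) = 137 \left(\left(- \frac{1}{2}\right) \left(-16\right) + 461\right) = 137 \left(8 + 461\right) = 137 \cdot 469 = 64253$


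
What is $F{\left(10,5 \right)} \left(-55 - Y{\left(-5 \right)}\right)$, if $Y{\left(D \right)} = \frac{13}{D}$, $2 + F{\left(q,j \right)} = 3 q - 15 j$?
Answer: $\frac{12314}{5} \approx 2462.8$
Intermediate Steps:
$F{\left(q,j \right)} = -2 - 15 j + 3 q$ ($F{\left(q,j \right)} = -2 - \left(- 3 q + 15 j\right) = -2 - 15 j + 3 q$)
$F{\left(10,5 \right)} \left(-55 - Y{\left(-5 \right)}\right) = \left(-2 - 75 + 3 \cdot 10\right) \left(-55 - \frac{13}{-5}\right) = \left(-2 - 75 + 30\right) \left(-55 - 13 \left(- \frac{1}{5}\right)\right) = - 47 \left(-55 - - \frac{13}{5}\right) = - 47 \left(-55 + \frac{13}{5}\right) = \left(-47\right) \left(- \frac{262}{5}\right) = \frac{12314}{5}$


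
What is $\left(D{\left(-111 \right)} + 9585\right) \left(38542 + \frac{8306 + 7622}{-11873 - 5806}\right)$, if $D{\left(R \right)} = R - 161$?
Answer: $\frac{6345581022170}{17679} \approx 3.5893 \cdot 10^{8}$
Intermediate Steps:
$D{\left(R \right)} = -161 + R$
$\left(D{\left(-111 \right)} + 9585\right) \left(38542 + \frac{8306 + 7622}{-11873 - 5806}\right) = \left(\left(-161 - 111\right) + 9585\right) \left(38542 + \frac{8306 + 7622}{-11873 - 5806}\right) = \left(-272 + 9585\right) \left(38542 + \frac{15928}{-17679}\right) = 9313 \left(38542 + 15928 \left(- \frac{1}{17679}\right)\right) = 9313 \left(38542 - \frac{15928}{17679}\right) = 9313 \cdot \frac{681368090}{17679} = \frac{6345581022170}{17679}$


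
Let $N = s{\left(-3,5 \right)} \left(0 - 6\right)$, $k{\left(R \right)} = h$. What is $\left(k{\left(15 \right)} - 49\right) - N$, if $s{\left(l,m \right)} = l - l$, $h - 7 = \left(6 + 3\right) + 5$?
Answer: $-28$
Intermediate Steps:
$h = 21$ ($h = 7 + \left(\left(6 + 3\right) + 5\right) = 7 + \left(9 + 5\right) = 7 + 14 = 21$)
$s{\left(l,m \right)} = 0$
$k{\left(R \right)} = 21$
$N = 0$ ($N = 0 \left(0 - 6\right) = 0 \left(-6\right) = 0$)
$\left(k{\left(15 \right)} - 49\right) - N = \left(21 - 49\right) - 0 = -28 + 0 = -28$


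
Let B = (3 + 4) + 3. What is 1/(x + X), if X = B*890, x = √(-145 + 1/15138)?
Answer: 134728200/1199083175009 - 87*I*√4390018/1199083175009 ≈ 0.00011236 - 1.5202e-7*I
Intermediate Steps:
B = 10 (B = 7 + 3 = 10)
x = I*√4390018/174 (x = √(-145 + 1/15138) = √(-2195009/15138) = I*√4390018/174 ≈ 12.042*I)
X = 8900 (X = 10*890 = 8900)
1/(x + X) = 1/(I*√4390018/174 + 8900) = 1/(8900 + I*√4390018/174)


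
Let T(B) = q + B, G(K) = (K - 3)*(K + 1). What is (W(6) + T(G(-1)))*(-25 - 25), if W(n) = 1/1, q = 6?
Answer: -350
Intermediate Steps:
G(K) = (1 + K)*(-3 + K) (G(K) = (-3 + K)*(1 + K) = (1 + K)*(-3 + K))
T(B) = 6 + B
W(n) = 1
(W(6) + T(G(-1)))*(-25 - 25) = (1 + (6 + (-3 + (-1)² - 2*(-1))))*(-25 - 25) = (1 + (6 + (-3 + 1 + 2)))*(-50) = (1 + (6 + 0))*(-50) = (1 + 6)*(-50) = 7*(-50) = -350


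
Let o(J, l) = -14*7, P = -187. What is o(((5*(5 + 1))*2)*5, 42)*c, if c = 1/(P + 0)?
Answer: 98/187 ≈ 0.52406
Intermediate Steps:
c = -1/187 (c = 1/(-187 + 0) = 1/(-187) = -1/187 ≈ -0.0053476)
o(J, l) = -98
o(((5*(5 + 1))*2)*5, 42)*c = -98*(-1/187) = 98/187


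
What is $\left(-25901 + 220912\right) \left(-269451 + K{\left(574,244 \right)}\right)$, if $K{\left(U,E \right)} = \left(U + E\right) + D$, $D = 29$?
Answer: $-52380734644$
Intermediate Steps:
$K{\left(U,E \right)} = 29 + E + U$ ($K{\left(U,E \right)} = \left(U + E\right) + 29 = \left(E + U\right) + 29 = 29 + E + U$)
$\left(-25901 + 220912\right) \left(-269451 + K{\left(574,244 \right)}\right) = \left(-25901 + 220912\right) \left(-269451 + \left(29 + 244 + 574\right)\right) = 195011 \left(-269451 + 847\right) = 195011 \left(-268604\right) = -52380734644$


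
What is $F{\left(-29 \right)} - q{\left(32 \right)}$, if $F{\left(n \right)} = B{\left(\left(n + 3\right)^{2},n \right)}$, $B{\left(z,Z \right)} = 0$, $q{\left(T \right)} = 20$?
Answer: $-20$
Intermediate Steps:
$F{\left(n \right)} = 0$
$F{\left(-29 \right)} - q{\left(32 \right)} = 0 - 20 = -20$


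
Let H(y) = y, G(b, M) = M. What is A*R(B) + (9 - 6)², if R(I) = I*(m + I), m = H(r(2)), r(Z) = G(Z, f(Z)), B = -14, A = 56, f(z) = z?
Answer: 9417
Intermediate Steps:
r(Z) = Z
m = 2
R(I) = I*(2 + I)
A*R(B) + (9 - 6)² = 56*(-14*(2 - 14)) + (9 - 6)² = 56*(-14*(-12)) + 3² = 56*168 + 9 = 9408 + 9 = 9417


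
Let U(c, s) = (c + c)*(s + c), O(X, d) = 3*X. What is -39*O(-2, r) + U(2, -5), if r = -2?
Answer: 222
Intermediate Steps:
U(c, s) = 2*c*(c + s) (U(c, s) = (2*c)*(c + s) = 2*c*(c + s))
-39*O(-2, r) + U(2, -5) = -117*(-2) + 2*2*(2 - 5) = -39*(-6) + 2*2*(-3) = 234 - 12 = 222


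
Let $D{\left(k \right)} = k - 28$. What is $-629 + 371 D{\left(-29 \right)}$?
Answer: $-21776$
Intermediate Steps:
$D{\left(k \right)} = -28 + k$
$-629 + 371 D{\left(-29 \right)} = -629 + 371 \left(-28 - 29\right) = -629 + 371 \left(-57\right) = -629 - 21147 = -21776$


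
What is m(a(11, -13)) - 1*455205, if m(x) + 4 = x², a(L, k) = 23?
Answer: -454680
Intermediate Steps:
m(x) = -4 + x²
m(a(11, -13)) - 1*455205 = (-4 + 23²) - 1*455205 = (-4 + 529) - 455205 = 525 - 455205 = -454680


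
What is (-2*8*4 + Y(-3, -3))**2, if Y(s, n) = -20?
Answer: 7056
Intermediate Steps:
(-2*8*4 + Y(-3, -3))**2 = (-2*8*4 - 20)**2 = (-16*4 - 20)**2 = (-64 - 20)**2 = (-84)**2 = 7056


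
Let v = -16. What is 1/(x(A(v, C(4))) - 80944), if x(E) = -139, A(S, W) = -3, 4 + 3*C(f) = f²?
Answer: -1/81083 ≈ -1.2333e-5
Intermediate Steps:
C(f) = -4/3 + f²/3
1/(x(A(v, C(4))) - 80944) = 1/(-139 - 80944) = 1/(-81083) = -1/81083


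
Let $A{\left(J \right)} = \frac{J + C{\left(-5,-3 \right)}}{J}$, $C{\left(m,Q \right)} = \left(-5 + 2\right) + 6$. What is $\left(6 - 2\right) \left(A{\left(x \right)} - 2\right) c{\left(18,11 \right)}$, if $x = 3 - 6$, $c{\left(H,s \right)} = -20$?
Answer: $160$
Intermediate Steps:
$C{\left(m,Q \right)} = 3$ ($C{\left(m,Q \right)} = -3 + 6 = 3$)
$x = -3$ ($x = 3 - 6 = -3$)
$A{\left(J \right)} = \frac{3 + J}{J}$ ($A{\left(J \right)} = \frac{J + 3}{J} = \frac{3 + J}{J}$)
$\left(6 - 2\right) \left(A{\left(x \right)} - 2\right) c{\left(18,11 \right)} = \left(6 - 2\right) \left(\frac{3 - 3}{-3} - 2\right) \left(-20\right) = 4 \left(\left(- \frac{1}{3}\right) 0 - 2\right) \left(-20\right) = 4 \left(0 - 2\right) \left(-20\right) = 4 \left(-2\right) \left(-20\right) = \left(-8\right) \left(-20\right) = 160$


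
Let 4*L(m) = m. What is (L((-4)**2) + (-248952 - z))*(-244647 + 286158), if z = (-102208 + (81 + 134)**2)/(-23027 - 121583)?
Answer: -1494413694603393/144610 ≈ -1.0334e+10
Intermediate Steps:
L(m) = m/4
z = 55983/144610 (z = (-102208 + 215**2)/(-144610) = (-102208 + 46225)*(-1/144610) = -55983*(-1/144610) = 55983/144610 ≈ 0.38713)
(L((-4)**2) + (-248952 - z))*(-244647 + 286158) = ((1/4)*(-4)**2 + (-248952 - 1*55983/144610))*(-244647 + 286158) = ((1/4)*16 + (-248952 - 55983/144610))*41511 = (4 - 36001004703/144610)*41511 = -36000426263/144610*41511 = -1494413694603393/144610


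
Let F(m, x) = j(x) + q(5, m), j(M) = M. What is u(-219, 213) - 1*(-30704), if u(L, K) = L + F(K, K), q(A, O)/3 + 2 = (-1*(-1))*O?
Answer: 31331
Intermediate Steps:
q(A, O) = -6 + 3*O (q(A, O) = -6 + 3*((-1*(-1))*O) = -6 + 3*(1*O) = -6 + 3*O)
F(m, x) = -6 + x + 3*m (F(m, x) = x + (-6 + 3*m) = -6 + x + 3*m)
u(L, K) = -6 + L + 4*K (u(L, K) = L + (-6 + K + 3*K) = L + (-6 + 4*K) = -6 + L + 4*K)
u(-219, 213) - 1*(-30704) = (-6 - 219 + 4*213) - 1*(-30704) = (-6 - 219 + 852) + 30704 = 627 + 30704 = 31331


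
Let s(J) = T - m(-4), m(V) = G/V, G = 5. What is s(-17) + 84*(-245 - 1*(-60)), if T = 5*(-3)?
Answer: -62215/4 ≈ -15554.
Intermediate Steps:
T = -15
m(V) = 5/V
s(J) = -55/4 (s(J) = -15 - 5/(-4) = -15 - 5*(-1)/4 = -15 - 1*(-5/4) = -15 + 5/4 = -55/4)
s(-17) + 84*(-245 - 1*(-60)) = -55/4 + 84*(-245 - 1*(-60)) = -55/4 + 84*(-245 + 60) = -55/4 + 84*(-185) = -55/4 - 15540 = -62215/4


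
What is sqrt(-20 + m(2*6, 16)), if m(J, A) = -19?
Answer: I*sqrt(39) ≈ 6.245*I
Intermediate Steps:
sqrt(-20 + m(2*6, 16)) = sqrt(-20 - 19) = sqrt(-39) = I*sqrt(39)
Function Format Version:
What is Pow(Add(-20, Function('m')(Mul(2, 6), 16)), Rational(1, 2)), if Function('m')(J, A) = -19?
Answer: Mul(I, Pow(39, Rational(1, 2))) ≈ Mul(6.2450, I)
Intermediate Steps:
Pow(Add(-20, Function('m')(Mul(2, 6), 16)), Rational(1, 2)) = Pow(Add(-20, -19), Rational(1, 2)) = Pow(-39, Rational(1, 2)) = Mul(I, Pow(39, Rational(1, 2)))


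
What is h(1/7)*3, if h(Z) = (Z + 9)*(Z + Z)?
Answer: 384/49 ≈ 7.8367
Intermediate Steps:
h(Z) = 2*Z*(9 + Z) (h(Z) = (9 + Z)*(2*Z) = 2*Z*(9 + Z))
h(1/7)*3 = (2*(9 + 1/7)/7)*3 = (2*(⅐)*(9 + ⅐))*3 = (2*(⅐)*(64/7))*3 = (128/49)*3 = 384/49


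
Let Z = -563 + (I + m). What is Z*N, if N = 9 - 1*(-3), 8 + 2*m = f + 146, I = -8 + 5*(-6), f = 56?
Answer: -6048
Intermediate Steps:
I = -38 (I = -8 - 30 = -38)
m = 97 (m = -4 + (56 + 146)/2 = -4 + (½)*202 = -4 + 101 = 97)
N = 12 (N = 9 + 3 = 12)
Z = -504 (Z = -563 + (-38 + 97) = -563 + 59 = -504)
Z*N = -504*12 = -6048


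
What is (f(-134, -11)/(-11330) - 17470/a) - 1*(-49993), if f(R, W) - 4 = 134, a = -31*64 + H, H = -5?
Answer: 563404206514/11267685 ≈ 50002.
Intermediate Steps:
a = -1989 (a = -31*64 - 5 = -1984 - 5 = -1989)
f(R, W) = 138 (f(R, W) = 4 + 134 = 138)
(f(-134, -11)/(-11330) - 17470/a) - 1*(-49993) = (138/(-11330) - 17470/(-1989)) - 1*(-49993) = (138*(-1/11330) - 17470*(-1/1989)) + 49993 = (-69/5665 + 17470/1989) + 49993 = 98830309/11267685 + 49993 = 563404206514/11267685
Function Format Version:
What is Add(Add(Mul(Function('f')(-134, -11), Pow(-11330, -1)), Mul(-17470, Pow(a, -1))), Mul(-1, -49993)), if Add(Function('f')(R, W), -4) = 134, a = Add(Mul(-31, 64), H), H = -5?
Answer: Rational(563404206514, 11267685) ≈ 50002.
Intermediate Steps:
a = -1989 (a = Add(Mul(-31, 64), -5) = Add(-1984, -5) = -1989)
Function('f')(R, W) = 138 (Function('f')(R, W) = Add(4, 134) = 138)
Add(Add(Mul(Function('f')(-134, -11), Pow(-11330, -1)), Mul(-17470, Pow(a, -1))), Mul(-1, -49993)) = Add(Add(Mul(138, Pow(-11330, -1)), Mul(-17470, Pow(-1989, -1))), Mul(-1, -49993)) = Add(Add(Mul(138, Rational(-1, 11330)), Mul(-17470, Rational(-1, 1989))), 49993) = Add(Add(Rational(-69, 5665), Rational(17470, 1989)), 49993) = Add(Rational(98830309, 11267685), 49993) = Rational(563404206514, 11267685)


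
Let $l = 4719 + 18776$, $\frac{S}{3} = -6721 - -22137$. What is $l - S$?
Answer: $-22753$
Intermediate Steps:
$S = 46248$ ($S = 3 \left(-6721 - -22137\right) = 3 \left(-6721 + 22137\right) = 3 \cdot 15416 = 46248$)
$l = 23495$
$l - S = 23495 - 46248 = -22753$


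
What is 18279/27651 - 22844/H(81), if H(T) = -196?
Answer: 52936844/451633 ≈ 117.21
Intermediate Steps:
18279/27651 - 22844/H(81) = 18279/27651 - 22844/(-196) = 18279*(1/27651) - 22844*(-1/196) = 6093/9217 + 5711/49 = 52936844/451633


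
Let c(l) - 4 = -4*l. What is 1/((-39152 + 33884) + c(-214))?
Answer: -1/4408 ≈ -0.00022686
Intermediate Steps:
c(l) = 4 - 4*l
1/((-39152 + 33884) + c(-214)) = 1/((-39152 + 33884) + (4 - 4*(-214))) = 1/(-5268 + (4 + 856)) = 1/(-5268 + 860) = 1/(-4408) = -1/4408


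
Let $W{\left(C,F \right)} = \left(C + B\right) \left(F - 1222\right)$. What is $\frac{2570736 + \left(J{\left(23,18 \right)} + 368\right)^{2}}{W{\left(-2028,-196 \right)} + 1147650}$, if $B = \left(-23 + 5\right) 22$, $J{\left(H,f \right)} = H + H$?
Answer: $\frac{457022}{764147} \approx 0.59808$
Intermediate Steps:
$J{\left(H,f \right)} = 2 H$
$B = -396$ ($B = \left(-18\right) 22 = -396$)
$W{\left(C,F \right)} = \left(-1222 + F\right) \left(-396 + C\right)$ ($W{\left(C,F \right)} = \left(C - 396\right) \left(F - 1222\right) = \left(-396 + C\right) \left(-1222 + F\right) = \left(-1222 + F\right) \left(-396 + C\right)$)
$\frac{2570736 + \left(J{\left(23,18 \right)} + 368\right)^{2}}{W{\left(-2028,-196 \right)} + 1147650} = \frac{2570736 + \left(2 \cdot 23 + 368\right)^{2}}{\left(483912 - -2478216 - -77616 - -397488\right) + 1147650} = \frac{2570736 + \left(46 + 368\right)^{2}}{\left(483912 + 2478216 + 77616 + 397488\right) + 1147650} = \frac{2570736 + 414^{2}}{3437232 + 1147650} = \frac{2570736 + 171396}{4584882} = 2742132 \cdot \frac{1}{4584882} = \frac{457022}{764147}$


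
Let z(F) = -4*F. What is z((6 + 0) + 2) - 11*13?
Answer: -175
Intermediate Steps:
z((6 + 0) + 2) - 11*13 = -4*((6 + 0) + 2) - 11*13 = -4*(6 + 2) - 143 = -4*8 - 143 = -32 - 143 = -175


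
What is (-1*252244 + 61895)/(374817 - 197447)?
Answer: -190349/177370 ≈ -1.0732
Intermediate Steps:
(-1*252244 + 61895)/(374817 - 197447) = (-252244 + 61895)/177370 = -190349*1/177370 = -190349/177370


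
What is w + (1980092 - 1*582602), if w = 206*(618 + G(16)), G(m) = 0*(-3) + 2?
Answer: 1525210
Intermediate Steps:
G(m) = 2 (G(m) = 0 + 2 = 2)
w = 127720 (w = 206*(618 + 2) = 206*620 = 127720)
w + (1980092 - 1*582602) = 127720 + (1980092 - 1*582602) = 127720 + (1980092 - 582602) = 127720 + 1397490 = 1525210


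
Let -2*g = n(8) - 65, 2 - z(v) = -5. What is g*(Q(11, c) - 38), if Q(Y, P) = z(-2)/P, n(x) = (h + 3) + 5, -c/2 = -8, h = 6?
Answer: -30651/32 ≈ -957.84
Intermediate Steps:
c = 16 (c = -2*(-8) = 16)
z(v) = 7 (z(v) = 2 - 1*(-5) = 2 + 5 = 7)
n(x) = 14 (n(x) = (6 + 3) + 5 = 9 + 5 = 14)
Q(Y, P) = 7/P
g = 51/2 (g = -(14 - 65)/2 = -½*(-51) = 51/2 ≈ 25.500)
g*(Q(11, c) - 38) = 51*(7/16 - 38)/2 = (51/2)*(-601/16) = -30651/32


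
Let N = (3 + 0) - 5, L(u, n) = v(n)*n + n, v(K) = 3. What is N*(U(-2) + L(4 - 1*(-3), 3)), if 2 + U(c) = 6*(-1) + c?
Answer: -4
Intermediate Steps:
U(c) = -8 + c (U(c) = -2 + (6*(-1) + c) = -2 + (-6 + c) = -8 + c)
L(u, n) = 4*n (L(u, n) = 3*n + n = 4*n)
N = -2 (N = 3 - 5 = -2)
N*(U(-2) + L(4 - 1*(-3), 3)) = -2*((-8 - 2) + 4*3) = -2*(-10 + 12) = -2*2 = -4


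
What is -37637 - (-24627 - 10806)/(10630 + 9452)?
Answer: -251930267/6694 ≈ -37635.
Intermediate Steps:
-37637 - (-24627 - 10806)/(10630 + 9452) = -37637 - (-35433)/20082 = -37637 - 1*(-11811/6694) = -37637 + 11811/6694 = -251930267/6694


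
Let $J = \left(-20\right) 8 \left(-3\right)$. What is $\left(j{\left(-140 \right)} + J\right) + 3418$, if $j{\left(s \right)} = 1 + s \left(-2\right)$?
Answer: $4179$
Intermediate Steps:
$j{\left(s \right)} = 1 - 2 s$
$J = 480$ ($J = \left(-160\right) \left(-3\right) = 480$)
$\left(j{\left(-140 \right)} + J\right) + 3418 = \left(\left(1 - -280\right) + 480\right) + 3418 = \left(\left(1 + 280\right) + 480\right) + 3418 = \left(281 + 480\right) + 3418 = 761 + 3418 = 4179$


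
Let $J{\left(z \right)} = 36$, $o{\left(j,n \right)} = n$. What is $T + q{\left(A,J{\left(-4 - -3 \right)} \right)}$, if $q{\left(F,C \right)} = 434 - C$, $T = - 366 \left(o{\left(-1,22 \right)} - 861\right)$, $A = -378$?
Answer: $307472$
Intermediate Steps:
$T = 307074$ ($T = - 366 \left(22 - 861\right) = \left(-366\right) \left(-839\right) = 307074$)
$T + q{\left(A,J{\left(-4 - -3 \right)} \right)} = 307074 + \left(434 - 36\right) = 307074 + 398 = 307472$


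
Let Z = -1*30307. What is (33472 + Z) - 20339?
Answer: -17174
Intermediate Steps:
Z = -30307
(33472 + Z) - 20339 = (33472 - 30307) - 20339 = 3165 - 20339 = -17174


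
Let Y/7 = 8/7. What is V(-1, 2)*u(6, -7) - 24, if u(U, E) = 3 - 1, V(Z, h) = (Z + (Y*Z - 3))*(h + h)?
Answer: -120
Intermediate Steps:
Y = 8 (Y = 7*(8/7) = 8)
V(Z, h) = 2*h*(-3 + 9*Z) (V(Z, h) = (Z + (8*Z - 3))*(h + h) = (Z + (-3 + 8*Z))*(2*h) = (-3 + 9*Z)*(2*h) = 2*h*(-3 + 9*Z))
u(U, E) = 2
V(-1, 2)*u(6, -7) - 24 = (6*2*(-1 + 3*(-1)))*2 - 24 = (6*2*(-1 - 3))*2 - 24 = (6*2*(-4))*2 - 24 = -48*2 - 24 = -96 - 24 = -120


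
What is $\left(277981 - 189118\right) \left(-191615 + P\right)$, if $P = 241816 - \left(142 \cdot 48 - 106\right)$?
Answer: $3864740733$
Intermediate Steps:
$P = 235106$ ($P = 241816 - \left(6816 - 106\right) = 241816 - 6710 = 235106$)
$\left(277981 - 189118\right) \left(-191615 + P\right) = \left(277981 - 189118\right) \left(-191615 + 235106\right) = 88863 \cdot 43491 = 3864740733$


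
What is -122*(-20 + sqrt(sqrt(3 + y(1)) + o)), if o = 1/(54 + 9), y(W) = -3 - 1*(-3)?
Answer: 2440 - 122*sqrt(7 + 441*sqrt(3))/21 ≈ 2278.7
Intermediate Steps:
y(W) = 0 (y(W) = -3 + 3 = 0)
o = 1/63 ≈ 0.015873
-122*(-20 + sqrt(sqrt(3 + y(1)) + o)) = -122*(-20 + sqrt(sqrt(3 + 0) + 1/63)) = -122*(-20 + sqrt(sqrt(3) + 1/63)) = -122*(-20 + sqrt(1/63 + sqrt(3))) = 2440 - 122*sqrt(1/63 + sqrt(3))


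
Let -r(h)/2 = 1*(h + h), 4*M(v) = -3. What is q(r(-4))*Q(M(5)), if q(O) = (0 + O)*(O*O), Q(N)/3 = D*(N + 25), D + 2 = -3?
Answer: -1489920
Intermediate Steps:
D = -5 (D = -2 - 3 = -5)
M(v) = -3/4 (M(v) = (1/4)*(-3) = -3/4)
Q(N) = -375 - 15*N (Q(N) = 3*(-5*(N + 25)) = 3*(-5*(25 + N)) = 3*(-125 - 5*N) = -375 - 15*N)
r(h) = -4*h (r(h) = -2*(h + h) = -2*2*h = -4*h)
q(O) = O**3 (q(O) = O*O**2 = O**3)
q(r(-4))*Q(M(5)) = (-4*(-4))**3*(-375 - 15*(-3/4)) = 16**3*(-375 + 45/4) = 4096*(-1455/4) = -1489920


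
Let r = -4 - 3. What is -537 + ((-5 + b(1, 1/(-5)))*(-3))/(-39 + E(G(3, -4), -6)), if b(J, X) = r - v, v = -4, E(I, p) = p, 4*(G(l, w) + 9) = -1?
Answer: -8063/15 ≈ -537.53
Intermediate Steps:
G(l, w) = -37/4 (G(l, w) = -9 + (1/4)*(-1) = -9 - 1/4 = -37/4)
r = -7
b(J, X) = -3 (b(J, X) = -7 - 1*(-4) = -7 + 4 = -3)
-537 + ((-5 + b(1, 1/(-5)))*(-3))/(-39 + E(G(3, -4), -6)) = -537 + ((-5 - 3)*(-3))/(-39 - 6) = -537 - 8*(-3)/(-45) = -537 + 24*(-1/45) = -537 - 8/15 = -8063/15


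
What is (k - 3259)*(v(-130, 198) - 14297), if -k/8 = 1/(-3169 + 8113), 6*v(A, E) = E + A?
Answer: 86316697991/1854 ≈ 4.6557e+7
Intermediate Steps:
v(A, E) = A/6 + E/6 (v(A, E) = (E + A)/6 = (A + E)/6 = A/6 + E/6)
k = -1/618 (k = -8/(-3169 + 8113) = -8/4944 = -8*1/4944 = -1/618 ≈ -0.0016181)
(k - 3259)*(v(-130, 198) - 14297) = (-1/618 - 3259)*(((⅙)*(-130) + (⅙)*198) - 14297) = -2014063*((-65/3 + 33) - 14297)/618 = -2014063*(34/3 - 14297)/618 = -2014063/618*(-42857/3) = 86316697991/1854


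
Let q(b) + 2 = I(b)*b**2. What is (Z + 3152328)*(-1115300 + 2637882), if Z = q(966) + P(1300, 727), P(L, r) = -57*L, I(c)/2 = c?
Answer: 2749685065125676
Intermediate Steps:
I(c) = 2*c
q(b) = -2 + 2*b**3 (q(b) = -2 + (2*b)*b**2 = -2 + 2*b**3)
Z = 1802783290 (Z = (-2 + 2*966**3) - 57*1300 = (-2 + 2*901428696) - 74100 = (-2 + 1802857392) - 74100 = 1802857390 - 74100 = 1802783290)
(Z + 3152328)*(-1115300 + 2637882) = (1802783290 + 3152328)*(-1115300 + 2637882) = 1805935618*1522582 = 2749685065125676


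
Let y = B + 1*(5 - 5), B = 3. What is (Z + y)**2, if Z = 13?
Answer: 256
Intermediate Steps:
y = 3 (y = 3 + 1*(5 - 5) = 3 + 1*0 = 3 + 0 = 3)
(Z + y)**2 = (13 + 3)**2 = 16**2 = 256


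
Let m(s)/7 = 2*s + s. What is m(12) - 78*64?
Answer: -4740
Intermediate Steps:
m(s) = 21*s (m(s) = 7*(2*s + s) = 7*(3*s) = 21*s)
m(12) - 78*64 = 21*12 - 78*64 = 252 - 4992 = -4740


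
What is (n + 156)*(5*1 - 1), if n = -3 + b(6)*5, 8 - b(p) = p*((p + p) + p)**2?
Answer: -38108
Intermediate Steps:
b(p) = 8 - 9*p**3 (b(p) = 8 - p*((p + p) + p)**2 = 8 - p*(2*p + p)**2 = 8 - p*(3*p)**2 = 8 - p*9*p**2 = 8 - 9*p**3)
n = -9683 (n = -3 + (8 - 9*6**3)*5 = -3 + (8 - 9*216)*5 = -3 + (8 - 1944)*5 = -3 - 1936*5 = -3 - 9680 = -9683)
(n + 156)*(5*1 - 1) = (-9683 + 156)*(5*1 - 1) = -9527*(5 - 1) = -9527*4 = -38108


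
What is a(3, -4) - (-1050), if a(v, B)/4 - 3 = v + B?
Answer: 1058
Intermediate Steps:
a(v, B) = 12 + 4*B + 4*v (a(v, B) = 12 + 4*(v + B) = 12 + 4*(B + v) = 12 + (4*B + 4*v) = 12 + 4*B + 4*v)
a(3, -4) - (-1050) = (12 + 4*(-4) + 4*3) - (-1050) = (12 - 16 + 12) - 105*(-10) = 8 + 1050 = 1058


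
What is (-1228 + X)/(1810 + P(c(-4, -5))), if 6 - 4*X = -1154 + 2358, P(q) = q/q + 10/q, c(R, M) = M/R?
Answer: -3055/3638 ≈ -0.83975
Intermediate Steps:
P(q) = 1 + 10/q
X = -599/2 (X = 3/2 - (-1154 + 2358)/4 = 3/2 - ¼*1204 = 3/2 - 301 = -599/2 ≈ -299.50)
(-1228 + X)/(1810 + P(c(-4, -5))) = (-1228 - 599/2)/(1810 + (10 - 5/(-4))/((-5/(-4)))) = -3055/(2*(1810 + (10 - 5*(-¼))/((-5*(-¼))))) = -3055/(2*(1810 + (10 + 5/4)/(5/4))) = -3055/(2*(1810 + (⅘)*(45/4))) = -3055/(2*(1810 + 9)) = -3055/2/1819 = -3055/2*1/1819 = -3055/3638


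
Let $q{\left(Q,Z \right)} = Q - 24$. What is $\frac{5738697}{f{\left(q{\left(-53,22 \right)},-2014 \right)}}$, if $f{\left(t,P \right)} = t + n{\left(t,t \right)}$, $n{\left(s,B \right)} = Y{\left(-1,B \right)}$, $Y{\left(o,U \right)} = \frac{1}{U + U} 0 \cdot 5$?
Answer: $- \frac{5738697}{77} \approx -74529.0$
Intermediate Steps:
$Y{\left(o,U \right)} = 0$ ($Y{\left(o,U \right)} = \frac{1}{2 U} 0 \cdot 5 = 0 \cdot 5 = 0$)
$n{\left(s,B \right)} = 0$
$q{\left(Q,Z \right)} = -24 + Q$
$f{\left(t,P \right)} = t$ ($f{\left(t,P \right)} = t + 0 = t$)
$\frac{5738697}{f{\left(q{\left(-53,22 \right)},-2014 \right)}} = \frac{5738697}{-24 - 53} = \frac{5738697}{-77} = 5738697 \left(- \frac{1}{77}\right) = - \frac{5738697}{77}$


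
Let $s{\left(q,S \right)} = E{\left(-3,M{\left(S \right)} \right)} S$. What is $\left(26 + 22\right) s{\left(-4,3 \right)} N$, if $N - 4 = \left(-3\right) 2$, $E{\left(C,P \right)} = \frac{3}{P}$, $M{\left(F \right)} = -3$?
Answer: $288$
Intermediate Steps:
$s{\left(q,S \right)} = - S$ ($s{\left(q,S \right)} = \frac{3}{-3} S = 3 \left(- \frac{1}{3}\right) S = - S$)
$N = -2$ ($N = 4 - 6 = -2$)
$\left(26 + 22\right) s{\left(-4,3 \right)} N = \left(26 + 22\right) \left(-1\right) 3 \left(-2\right) = 48 \left(\left(-3\right) \left(-2\right)\right) = 48 \cdot 6 = 288$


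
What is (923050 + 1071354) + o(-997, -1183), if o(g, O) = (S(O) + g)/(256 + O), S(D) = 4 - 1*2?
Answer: 1848813503/927 ≈ 1.9944e+6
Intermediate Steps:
S(D) = 2 (S(D) = 4 - 2 = 2)
o(g, O) = (2 + g)/(256 + O)
(923050 + 1071354) + o(-997, -1183) = (923050 + 1071354) + (2 - 997)/(256 - 1183) = 1994404 - 995/(-927) = 1994404 - 1/927*(-995) = 1994404 + 995/927 = 1848813503/927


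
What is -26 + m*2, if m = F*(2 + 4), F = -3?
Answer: -62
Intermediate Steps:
m = -18 (m = -3*(2 + 4) = -3*6 = -18)
-26 + m*2 = -26 - 18*2 = -26 - 36 = -62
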